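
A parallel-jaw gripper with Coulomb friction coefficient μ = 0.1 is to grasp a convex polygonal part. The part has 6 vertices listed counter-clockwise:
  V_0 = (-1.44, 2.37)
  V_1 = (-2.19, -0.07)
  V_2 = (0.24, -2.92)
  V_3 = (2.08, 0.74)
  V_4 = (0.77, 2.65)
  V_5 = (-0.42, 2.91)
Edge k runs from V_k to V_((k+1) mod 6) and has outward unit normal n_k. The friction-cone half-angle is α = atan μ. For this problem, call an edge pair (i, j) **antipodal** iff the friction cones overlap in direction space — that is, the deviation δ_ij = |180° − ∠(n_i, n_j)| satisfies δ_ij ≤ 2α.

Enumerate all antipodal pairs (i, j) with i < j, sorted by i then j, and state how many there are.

count = 2; pairs: (0,2), (1,3)

α = atan 0.1 = 5.71°;  2α = 11.42°
n_0 = (-0.9559, +0.2938)
n_1 = (-0.7610, -0.6488)
n_2 = (+0.8934, -0.4492)
n_3 = (+0.8247, +0.5656)
n_4 = (+0.2135, +0.9770)
n_5 = (-0.4679, +0.8838)
  (0,1): δ = 122.46°  ·
  (0,2): δ = 9.60°  ✓
  (0,3): δ = 51.53°  ·
  (0,4): δ = 94.76°  ·
  (0,5): δ = 134.98°  ·
  (1,2): δ = 67.14°  ·
  (1,3): δ = 6.01°  ✓
  (1,4): δ = 37.22°  ·
  (1,5): δ = 77.45°  ·
  (2,3): δ = 118.87°  ·
  (2,4): δ = 75.63°  ·
  (2,5): δ = 35.41°  ·
  (3,4): δ = 136.77°  ·
  (3,5): δ = 96.55°  ·
  (4,5): δ = 139.78°  ·
antipodal pairs: 2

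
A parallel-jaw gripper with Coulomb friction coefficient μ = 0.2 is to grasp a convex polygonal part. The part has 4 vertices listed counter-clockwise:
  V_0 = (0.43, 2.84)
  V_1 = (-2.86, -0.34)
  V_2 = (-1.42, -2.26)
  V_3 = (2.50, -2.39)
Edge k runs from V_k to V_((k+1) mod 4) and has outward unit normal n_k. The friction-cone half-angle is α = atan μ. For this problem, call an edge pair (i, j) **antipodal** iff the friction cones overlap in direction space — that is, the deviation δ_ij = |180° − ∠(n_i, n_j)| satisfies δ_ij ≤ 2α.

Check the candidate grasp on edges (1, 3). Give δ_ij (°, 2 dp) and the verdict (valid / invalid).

δ = 15.28°, valid

α = atan 0.2 = 11.31°;  2α = 22.62°
edge 1: e_1 = (+1.44, -1.92);  n_1 = (-0.8000, -0.6000)
edge 3: e_3 = (-2.07, +5.23);  n_3 = (+0.9298, +0.3680)
∠(n_1, n_3) = 164.72°
δ = |180° − 164.72°| = 15.28°
15.28° ≤ 2α = 22.62°  →  valid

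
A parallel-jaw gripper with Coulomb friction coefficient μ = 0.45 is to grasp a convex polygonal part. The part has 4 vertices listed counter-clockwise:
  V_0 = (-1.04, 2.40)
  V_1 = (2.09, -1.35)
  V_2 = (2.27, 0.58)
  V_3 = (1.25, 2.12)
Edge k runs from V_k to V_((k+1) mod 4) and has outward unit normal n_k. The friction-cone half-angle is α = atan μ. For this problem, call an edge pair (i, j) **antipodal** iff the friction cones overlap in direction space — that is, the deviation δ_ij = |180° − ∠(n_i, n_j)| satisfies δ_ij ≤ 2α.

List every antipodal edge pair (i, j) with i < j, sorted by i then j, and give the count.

count = 3; pairs: (0,1), (0,2), (0,3)

α = atan 0.45 = 24.23°;  2α = 48.46°
n_0 = (-0.7677, -0.6408)
n_1 = (+0.9957, -0.0929)
n_2 = (+0.8337, +0.5522)
n_3 = (+0.1214, +0.9926)
  (0,1): δ = 45.18°  ✓
  (0,2): δ = 6.33°  ✓
  (0,3): δ = 43.18°  ✓
  (1,2): δ = 141.15°  ·
  (1,3): δ = 91.64°  ·
  (2,3): δ = 130.49°  ·
antipodal pairs: 3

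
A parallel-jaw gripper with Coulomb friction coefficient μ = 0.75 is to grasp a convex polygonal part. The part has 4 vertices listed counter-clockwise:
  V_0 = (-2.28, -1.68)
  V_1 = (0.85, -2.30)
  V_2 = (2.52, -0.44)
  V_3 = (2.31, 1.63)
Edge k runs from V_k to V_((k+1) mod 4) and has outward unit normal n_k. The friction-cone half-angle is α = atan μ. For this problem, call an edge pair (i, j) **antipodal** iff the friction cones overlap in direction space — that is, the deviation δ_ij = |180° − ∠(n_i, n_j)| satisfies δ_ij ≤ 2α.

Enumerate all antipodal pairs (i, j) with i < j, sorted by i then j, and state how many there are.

α = atan 0.75 = 36.87°;  2α = 73.74°
n_0 = (-0.1943, -0.9809)
n_1 = (+0.7441, -0.6681)
n_2 = (+0.9949, +0.1009)
n_3 = (-0.5849, +0.8111)
  (0,1): δ = 120.71°  ·
  (0,2): δ = 73.00°  ✓
  (0,3): δ = 47.00°  ✓
  (1,2): δ = 132.29°  ·
  (1,3): δ = 12.28°  ✓
  (2,3): δ = 60.00°  ✓
antipodal pairs: 4

count = 4; pairs: (0,2), (0,3), (1,3), (2,3)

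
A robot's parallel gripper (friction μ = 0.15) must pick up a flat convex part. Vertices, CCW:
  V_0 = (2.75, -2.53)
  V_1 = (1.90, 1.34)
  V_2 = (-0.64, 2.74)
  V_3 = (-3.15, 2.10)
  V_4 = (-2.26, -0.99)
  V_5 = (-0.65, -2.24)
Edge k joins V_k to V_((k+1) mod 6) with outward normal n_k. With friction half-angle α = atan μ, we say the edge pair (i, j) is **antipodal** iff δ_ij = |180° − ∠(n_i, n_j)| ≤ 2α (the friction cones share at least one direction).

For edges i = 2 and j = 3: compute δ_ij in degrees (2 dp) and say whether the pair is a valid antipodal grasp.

α = atan 0.15 = 8.53°;  2α = 17.06°
edge 2: e_2 = (-2.51, -0.64);  n_2 = (-0.2471, +0.9690)
edge 3: e_3 = (+0.89, -3.09);  n_3 = (-0.9609, -0.2768)
∠(n_2, n_3) = 91.76°
δ = |180° − 91.76°| = 88.24°
88.24° > 2α = 17.06°  →  invalid

δ = 88.24°, invalid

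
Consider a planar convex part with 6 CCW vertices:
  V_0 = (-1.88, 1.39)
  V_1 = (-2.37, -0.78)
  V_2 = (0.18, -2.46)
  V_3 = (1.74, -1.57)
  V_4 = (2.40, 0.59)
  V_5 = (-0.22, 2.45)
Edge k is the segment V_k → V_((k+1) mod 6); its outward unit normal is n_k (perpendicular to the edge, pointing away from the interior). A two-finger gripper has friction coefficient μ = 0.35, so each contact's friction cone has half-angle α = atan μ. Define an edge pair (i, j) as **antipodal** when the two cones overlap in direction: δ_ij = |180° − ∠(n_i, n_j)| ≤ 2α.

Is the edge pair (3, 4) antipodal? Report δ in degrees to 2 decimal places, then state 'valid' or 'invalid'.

δ = 108.38°, invalid

α = atan 0.35 = 19.29°;  2α = 38.58°
edge 3: e_3 = (+0.66, +2.16);  n_3 = (+0.9564, -0.2922)
edge 4: e_4 = (-2.62, +1.86);  n_4 = (+0.5789, +0.8154)
∠(n_3, n_4) = 71.62°
δ = |180° − 71.62°| = 108.38°
108.38° > 2α = 38.58°  →  invalid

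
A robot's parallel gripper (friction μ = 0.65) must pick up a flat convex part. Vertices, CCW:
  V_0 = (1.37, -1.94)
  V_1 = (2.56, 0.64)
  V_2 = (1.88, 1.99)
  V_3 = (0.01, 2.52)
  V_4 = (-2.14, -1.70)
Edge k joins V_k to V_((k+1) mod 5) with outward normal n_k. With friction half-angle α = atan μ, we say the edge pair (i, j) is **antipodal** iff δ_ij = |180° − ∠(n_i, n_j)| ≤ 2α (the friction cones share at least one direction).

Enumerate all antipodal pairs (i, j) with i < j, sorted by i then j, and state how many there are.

count = 4; pairs: (0,3), (1,3), (1,4), (2,4)

α = atan 0.65 = 33.02°;  2α = 66.05°
n_0 = (+0.9081, -0.4188)
n_1 = (+0.8931, +0.4499)
n_2 = (+0.2727, +0.9621)
n_3 = (-0.8910, +0.4540)
n_4 = (-0.0682, -0.9977)
  (0,1): δ = 128.50°  ·
  (0,2): δ = 81.06°  ·
  (0,3): δ = 2.24°  ✓
  (0,4): δ = 110.85°  ·
  (1,2): δ = 132.56°  ·
  (1,3): δ = 53.73°  ✓
  (1,4): δ = 59.35°  ✓
  (2,3): δ = 101.17°  ·
  (2,4): δ = 11.91°  ✓
  (3,4): δ = 66.91°  ·
antipodal pairs: 4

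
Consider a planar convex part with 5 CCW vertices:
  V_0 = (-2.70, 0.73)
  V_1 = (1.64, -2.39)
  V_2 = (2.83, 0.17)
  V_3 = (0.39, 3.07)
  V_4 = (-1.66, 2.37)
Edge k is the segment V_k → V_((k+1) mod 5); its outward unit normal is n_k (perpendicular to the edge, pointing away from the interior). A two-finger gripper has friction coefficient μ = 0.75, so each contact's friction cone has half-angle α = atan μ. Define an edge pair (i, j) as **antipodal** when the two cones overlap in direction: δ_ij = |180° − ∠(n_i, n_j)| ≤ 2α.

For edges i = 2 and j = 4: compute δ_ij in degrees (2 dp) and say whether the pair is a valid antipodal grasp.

δ = 72.46°, valid

α = atan 0.75 = 36.87°;  2α = 73.74°
edge 2: e_2 = (-2.44, +2.90);  n_2 = (+0.7652, +0.6438)
edge 4: e_4 = (-1.04, -1.64);  n_4 = (-0.8445, +0.5355)
∠(n_2, n_4) = 107.54°
δ = |180° − 107.54°| = 72.46°
72.46° ≤ 2α = 73.74°  →  valid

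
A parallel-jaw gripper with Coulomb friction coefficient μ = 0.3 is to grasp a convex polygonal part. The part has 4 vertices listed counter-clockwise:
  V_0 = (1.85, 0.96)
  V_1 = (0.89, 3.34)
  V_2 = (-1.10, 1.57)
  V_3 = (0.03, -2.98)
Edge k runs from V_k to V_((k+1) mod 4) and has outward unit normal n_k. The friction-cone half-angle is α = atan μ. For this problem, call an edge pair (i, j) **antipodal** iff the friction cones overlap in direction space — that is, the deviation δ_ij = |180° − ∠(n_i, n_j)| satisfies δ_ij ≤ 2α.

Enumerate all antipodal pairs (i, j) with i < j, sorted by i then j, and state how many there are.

α = atan 0.3 = 16.70°;  2α = 33.40°
n_0 = (+0.9274, +0.3741)
n_1 = (-0.6646, +0.7472)
n_2 = (-0.9705, -0.2410)
n_3 = (+0.9078, -0.4194)
  (0,1): δ = 70.32°  ·
  (0,2): δ = 8.02°  ✓
  (0,3): δ = 133.24°  ·
  (1,2): δ = 117.70°  ·
  (1,3): δ = 23.56°  ✓
  (2,3): δ = 38.74°  ·
antipodal pairs: 2

count = 2; pairs: (0,2), (1,3)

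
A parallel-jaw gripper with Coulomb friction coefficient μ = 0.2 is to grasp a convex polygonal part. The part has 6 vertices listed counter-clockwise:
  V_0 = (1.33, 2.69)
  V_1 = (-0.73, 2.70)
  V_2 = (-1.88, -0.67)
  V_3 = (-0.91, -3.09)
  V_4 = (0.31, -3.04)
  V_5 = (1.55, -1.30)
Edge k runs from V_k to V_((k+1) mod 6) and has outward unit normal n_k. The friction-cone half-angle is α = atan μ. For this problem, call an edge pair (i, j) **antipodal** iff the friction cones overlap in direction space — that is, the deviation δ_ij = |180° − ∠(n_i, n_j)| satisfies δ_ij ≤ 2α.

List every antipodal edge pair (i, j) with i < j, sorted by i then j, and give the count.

α = atan 0.2 = 11.31°;  2α = 22.62°
n_0 = (+0.0049, +1.0000)
n_1 = (-0.9464, +0.3230)
n_2 = (-0.9282, -0.3721)
n_3 = (+0.0409, -0.9992)
n_4 = (+0.8144, -0.5804)
n_5 = (+0.9985, +0.0551)
  (0,1): δ = 108.56°  ·
  (0,2): δ = 67.88°  ·
  (0,3): δ = 2.63°  ✓
  (0,4): δ = 54.80°  ·
  (0,5): δ = 93.43°  ·
  (1,2): δ = 139.32°  ·
  (1,3): δ = 68.81°  ·
  (1,4): δ = 16.63°  ✓
  (1,5): δ = 22.00°  ✓
  (2,3): δ = 109.50°  ·
  (2,4): δ = 57.32°  ·
  (2,5): δ = 18.69°  ✓
  (3,4): δ = 127.82°  ·
  (3,5): δ = 89.19°  ·
  (4,5): δ = 141.37°  ·
antipodal pairs: 4

count = 4; pairs: (0,3), (1,4), (1,5), (2,5)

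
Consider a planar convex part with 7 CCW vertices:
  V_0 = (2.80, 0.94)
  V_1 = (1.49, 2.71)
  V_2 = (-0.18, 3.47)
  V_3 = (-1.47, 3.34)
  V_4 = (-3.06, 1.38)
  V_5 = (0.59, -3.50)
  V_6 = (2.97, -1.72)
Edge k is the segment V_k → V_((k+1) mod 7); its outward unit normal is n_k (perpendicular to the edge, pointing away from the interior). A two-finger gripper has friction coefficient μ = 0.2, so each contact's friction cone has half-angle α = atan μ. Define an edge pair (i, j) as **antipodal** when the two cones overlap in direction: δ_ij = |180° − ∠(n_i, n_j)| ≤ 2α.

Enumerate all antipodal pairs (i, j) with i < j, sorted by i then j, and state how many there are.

α = atan 0.2 = 11.31°;  2α = 22.62°
n_0 = (+0.8038, +0.5949)
n_1 = (+0.4142, +0.9102)
n_2 = (-0.1003, +0.9950)
n_3 = (-0.7766, +0.6300)
n_4 = (-0.8008, -0.5989)
n_5 = (+0.5989, -0.8008)
n_6 = (+0.9980, +0.0638)
  (0,1): δ = 150.98°  ·
  (0,2): δ = 120.75°  ·
  (0,3): δ = 75.56°  ·
  (0,4): δ = 0.29°  ✓
  (0,5): δ = 90.29°  ·
  (0,6): δ = 147.15°  ·
  (1,2): δ = 149.78°  ·
  (1,3): δ = 104.58°  ·
  (1,4): δ = 28.74°  ·
  (1,5): δ = 61.26°  ·
  (1,6): δ = 118.13°  ·
  (2,3): δ = 134.80°  ·
  (2,4): δ = 58.96°  ·
  (2,5): δ = 31.04°  ·
  (2,6): δ = 87.90°  ·
  (3,4): δ = 104.16°  ·
  (3,5): δ = 14.16°  ✓
  (3,6): δ = 42.71°  ·
  (4,5): δ = 90.00°  ·
  (4,6): δ = 33.14°  ·
  (5,6): δ = 123.14°  ·
antipodal pairs: 2

count = 2; pairs: (0,4), (3,5)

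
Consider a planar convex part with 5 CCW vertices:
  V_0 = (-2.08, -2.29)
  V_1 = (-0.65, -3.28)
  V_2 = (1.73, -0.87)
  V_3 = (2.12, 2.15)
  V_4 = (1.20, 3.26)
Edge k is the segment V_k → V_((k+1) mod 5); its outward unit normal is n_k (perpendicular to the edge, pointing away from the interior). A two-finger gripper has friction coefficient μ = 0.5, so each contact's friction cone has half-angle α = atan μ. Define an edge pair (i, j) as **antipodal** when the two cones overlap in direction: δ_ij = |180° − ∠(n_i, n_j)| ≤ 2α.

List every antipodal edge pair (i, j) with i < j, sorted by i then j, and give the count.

α = atan 0.5 = 26.57°;  2α = 53.13°
n_0 = (-0.5692, -0.8222)
n_1 = (+0.7115, -0.7027)
n_2 = (+0.9918, -0.1281)
n_3 = (+0.7699, +0.6381)
n_4 = (-0.8609, +0.5088)
  (0,1): δ = 99.95°  ·
  (0,2): δ = 62.66°  ·
  (0,3): δ = 15.65°  ✓
  (0,4): δ = 94.11°  ·
  (1,2): δ = 142.72°  ·
  (1,3): δ = 95.71°  ·
  (1,4): δ = 14.06°  ✓
  (2,3): δ = 132.99°  ·
  (2,4): δ = 23.22°  ✓
  (3,4): δ = 70.24°  ·
antipodal pairs: 3

count = 3; pairs: (0,3), (1,4), (2,4)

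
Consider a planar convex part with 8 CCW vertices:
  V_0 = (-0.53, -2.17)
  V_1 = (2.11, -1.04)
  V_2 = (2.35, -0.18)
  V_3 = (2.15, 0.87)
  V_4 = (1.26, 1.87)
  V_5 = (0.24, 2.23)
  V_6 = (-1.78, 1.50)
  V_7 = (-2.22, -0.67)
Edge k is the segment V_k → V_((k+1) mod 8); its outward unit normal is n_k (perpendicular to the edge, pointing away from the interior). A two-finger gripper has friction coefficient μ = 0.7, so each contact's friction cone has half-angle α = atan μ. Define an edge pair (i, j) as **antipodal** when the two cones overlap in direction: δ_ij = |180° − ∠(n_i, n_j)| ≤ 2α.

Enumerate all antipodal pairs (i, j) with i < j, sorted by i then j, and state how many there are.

α = atan 0.7 = 34.99°;  2α = 69.98°
n_0 = (+0.3935, -0.9193)
n_1 = (+0.9632, -0.2688)
n_2 = (+0.9823, +0.1871)
n_3 = (+0.7470, +0.6648)
n_4 = (+0.3328, +0.9430)
n_5 = (-0.3399, +0.9405)
n_6 = (-0.9801, +0.1987)
n_7 = (-0.6638, -0.7479)
  (0,1): δ = 128.77°  ·
  (0,2): δ = 102.39°  ·
  (0,3): δ = 71.50°  ·
  (0,4): δ = 42.61°  ✓
  (0,5): δ = 3.30°  ✓
  (0,6): δ = 55.37°  ✓
  (0,7): δ = 115.24°  ·
  (1,2): δ = 153.62°  ·
  (1,3): δ = 122.74°  ·
  (1,4): δ = 93.85°  ·
  (1,5): δ = 54.54°  ✓
  (1,6): δ = 4.13°  ✓
  (1,7): δ = 64.00°  ✓
  (2,3): δ = 149.12°  ·
  (2,4): δ = 120.22°  ·
  (2,5): δ = 80.92°  ·
  (2,6): δ = 22.25°  ✓
  (2,7): δ = 37.62°  ✓
  (3,4): δ = 151.11°  ·
  (3,5): δ = 111.80°  ·
  (3,6): δ = 53.13°  ✓
  (3,7): δ = 6.74°  ✓
  (4,5): δ = 140.69°  ·
  (4,6): δ = 82.02°  ·
  (4,7): δ = 22.15°  ✓
  (5,6): δ = 121.33°  ·
  (5,7): δ = 61.46°  ✓
  (6,7): δ = 120.13°  ·
antipodal pairs: 12

count = 12; pairs: (0,4), (0,5), (0,6), (1,5), (1,6), (1,7), (2,6), (2,7), (3,6), (3,7), (4,7), (5,7)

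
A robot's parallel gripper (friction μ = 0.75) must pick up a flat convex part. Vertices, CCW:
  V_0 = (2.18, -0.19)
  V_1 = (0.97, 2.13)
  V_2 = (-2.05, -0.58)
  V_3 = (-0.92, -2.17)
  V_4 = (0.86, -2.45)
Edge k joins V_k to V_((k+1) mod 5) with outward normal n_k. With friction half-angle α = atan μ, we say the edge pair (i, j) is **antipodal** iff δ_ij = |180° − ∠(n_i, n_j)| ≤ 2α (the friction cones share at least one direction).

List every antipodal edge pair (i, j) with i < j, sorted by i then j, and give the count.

count = 5; pairs: (0,2), (0,3), (1,3), (1,4), (2,4)

α = atan 0.75 = 36.87°;  2α = 73.74°
n_0 = (+0.8867, +0.4624)
n_1 = (-0.6679, +0.7443)
n_2 = (-0.8151, -0.5793)
n_3 = (-0.1554, -0.9879)
n_4 = (+0.8635, -0.5043)
  (0,1): δ = 75.64°  ·
  (0,2): δ = 7.86°  ✓
  (0,3): δ = 53.52°  ✓
  (0,4): δ = 122.17°  ·
  (1,2): δ = 96.50°  ·
  (1,3): δ = 50.84°  ✓
  (1,4): δ = 17.81°  ✓
  (2,3): δ = 134.34°  ·
  (2,4): δ = 65.69°  ✓
  (3,4): δ = 111.35°  ·
antipodal pairs: 5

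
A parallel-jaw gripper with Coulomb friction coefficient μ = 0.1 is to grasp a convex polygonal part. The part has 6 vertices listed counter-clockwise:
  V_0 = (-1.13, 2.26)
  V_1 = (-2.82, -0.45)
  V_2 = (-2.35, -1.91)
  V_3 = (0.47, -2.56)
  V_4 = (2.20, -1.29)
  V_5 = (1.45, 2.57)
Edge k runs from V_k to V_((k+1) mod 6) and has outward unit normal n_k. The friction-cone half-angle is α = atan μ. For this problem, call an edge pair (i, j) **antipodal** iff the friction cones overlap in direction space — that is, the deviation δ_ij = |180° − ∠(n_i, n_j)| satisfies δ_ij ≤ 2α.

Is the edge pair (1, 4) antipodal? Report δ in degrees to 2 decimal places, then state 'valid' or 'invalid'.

α = atan 0.1 = 5.71°;  2α = 11.42°
edge 1: e_1 = (+0.47, -1.46);  n_1 = (-0.9519, -0.3064)
edge 4: e_4 = (-0.75, +3.86);  n_4 = (+0.9816, +0.1907)
∠(n_1, n_4) = 173.15°
δ = |180° − 173.15°| = 6.85°
6.85° ≤ 2α = 11.42°  →  valid

δ = 6.85°, valid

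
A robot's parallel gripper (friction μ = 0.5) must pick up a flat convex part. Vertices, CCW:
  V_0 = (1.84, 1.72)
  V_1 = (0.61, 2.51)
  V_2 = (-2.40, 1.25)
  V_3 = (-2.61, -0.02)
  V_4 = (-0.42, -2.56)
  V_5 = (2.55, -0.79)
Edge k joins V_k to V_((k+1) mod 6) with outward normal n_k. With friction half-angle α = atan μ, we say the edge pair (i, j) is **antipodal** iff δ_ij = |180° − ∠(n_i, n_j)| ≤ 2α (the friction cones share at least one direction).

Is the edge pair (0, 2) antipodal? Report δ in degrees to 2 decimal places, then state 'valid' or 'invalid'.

δ = 66.68°, invalid

α = atan 0.5 = 26.57°;  2α = 53.13°
edge 0: e_0 = (-1.23, +0.79);  n_0 = (+0.5404, +0.8414)
edge 2: e_2 = (-0.21, -1.27);  n_2 = (-0.9866, +0.1631)
∠(n_0, n_2) = 113.32°
δ = |180° − 113.32°| = 66.68°
66.68° > 2α = 53.13°  →  invalid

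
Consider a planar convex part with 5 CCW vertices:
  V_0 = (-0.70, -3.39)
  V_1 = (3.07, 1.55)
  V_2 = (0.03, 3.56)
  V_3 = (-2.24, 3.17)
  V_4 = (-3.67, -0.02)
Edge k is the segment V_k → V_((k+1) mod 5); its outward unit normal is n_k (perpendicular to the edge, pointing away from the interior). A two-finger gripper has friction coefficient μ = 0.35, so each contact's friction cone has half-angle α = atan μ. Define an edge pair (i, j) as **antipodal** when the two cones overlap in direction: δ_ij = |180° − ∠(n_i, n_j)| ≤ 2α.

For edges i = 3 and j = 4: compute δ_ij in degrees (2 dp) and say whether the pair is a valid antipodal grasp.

δ = 114.46°, invalid

α = atan 0.35 = 19.29°;  2α = 38.58°
edge 3: e_3 = (-1.43, -3.19);  n_3 = (-0.9125, +0.4091)
edge 4: e_4 = (+2.97, -3.37);  n_4 = (-0.7502, -0.6612)
∠(n_3, n_4) = 65.54°
δ = |180° − 65.54°| = 114.46°
114.46° > 2α = 38.58°  →  invalid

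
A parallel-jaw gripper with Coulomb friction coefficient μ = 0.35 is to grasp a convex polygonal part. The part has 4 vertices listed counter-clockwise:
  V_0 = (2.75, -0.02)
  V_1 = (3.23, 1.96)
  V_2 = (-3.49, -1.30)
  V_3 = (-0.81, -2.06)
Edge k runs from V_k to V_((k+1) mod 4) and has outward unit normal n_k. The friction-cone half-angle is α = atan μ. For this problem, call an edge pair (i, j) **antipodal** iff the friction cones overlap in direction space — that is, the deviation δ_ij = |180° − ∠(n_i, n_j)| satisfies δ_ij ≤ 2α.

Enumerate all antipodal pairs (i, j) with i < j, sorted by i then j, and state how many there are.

α = atan 0.35 = 19.29°;  2α = 38.58°
n_0 = (+0.9719, -0.2356)
n_1 = (-0.4365, +0.8997)
n_2 = (-0.2728, -0.9621)
n_3 = (+0.4972, -0.8676)
  (0,1): δ = 50.49°  ·
  (0,2): δ = 87.79°  ·
  (0,3): δ = 133.44°  ·
  (1,2): δ = 41.71°  ·
  (1,3): δ = 3.94°  ✓
  (2,3): δ = 134.35°  ·
antipodal pairs: 1

count = 1; pairs: (1,3)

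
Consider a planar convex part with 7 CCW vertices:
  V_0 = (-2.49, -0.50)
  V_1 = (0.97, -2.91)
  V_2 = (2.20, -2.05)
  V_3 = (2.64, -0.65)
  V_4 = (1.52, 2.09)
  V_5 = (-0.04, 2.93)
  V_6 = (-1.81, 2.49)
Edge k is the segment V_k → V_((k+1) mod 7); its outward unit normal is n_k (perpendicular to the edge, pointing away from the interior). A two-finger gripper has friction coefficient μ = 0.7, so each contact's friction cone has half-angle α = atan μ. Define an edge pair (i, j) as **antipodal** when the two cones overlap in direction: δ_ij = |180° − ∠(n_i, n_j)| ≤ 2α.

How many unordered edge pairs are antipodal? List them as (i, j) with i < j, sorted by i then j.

count = 9; pairs: (0,3), (0,4), (0,5), (1,4), (1,5), (1,6), (2,5), (2,6), (3,6)

α = atan 0.7 = 34.99°;  2α = 69.98°
n_0 = (-0.5716, -0.8206)
n_1 = (+0.5730, -0.8195)
n_2 = (+0.9540, -0.2998)
n_3 = (+0.9257, +0.3784)
n_4 = (+0.4741, +0.8805)
n_5 = (-0.2412, +0.9705)
n_6 = (-0.9751, +0.2218)
  (0,1): δ = 110.18°  ·
  (0,2): δ = 72.59°  ·
  (0,3): δ = 32.91°  ✓
  (0,4): δ = 6.56°  ✓
  (0,5): δ = 48.82°  ✓
  (0,6): δ = 112.05°  ·
  (1,2): δ = 142.41°  ·
  (1,3): δ = 102.73°  ·
  (1,4): δ = 63.26°  ✓
  (1,5): δ = 21.00°  ✓
  (1,6): δ = 42.23°  ✓
  (2,3): δ = 140.32°  ·
  (2,4): δ = 100.85°  ·
  (2,5): δ = 58.59°  ✓
  (2,6): δ = 4.63°  ✓
  (3,4): δ = 140.53°  ·
  (3,5): δ = 98.27°  ·
  (3,6): δ = 35.05°  ✓
  (4,5): δ = 137.74°  ·
  (4,6): δ = 74.51°  ·
  (5,6): δ = 116.77°  ·
antipodal pairs: 9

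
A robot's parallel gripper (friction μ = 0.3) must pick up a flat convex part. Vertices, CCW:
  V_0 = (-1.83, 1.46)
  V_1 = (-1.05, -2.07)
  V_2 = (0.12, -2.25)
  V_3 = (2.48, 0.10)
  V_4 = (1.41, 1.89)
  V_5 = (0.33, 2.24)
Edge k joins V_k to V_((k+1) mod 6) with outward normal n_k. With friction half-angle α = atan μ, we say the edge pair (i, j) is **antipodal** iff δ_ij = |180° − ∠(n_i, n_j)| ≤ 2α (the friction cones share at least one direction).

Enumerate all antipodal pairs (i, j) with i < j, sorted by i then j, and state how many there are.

α = atan 0.3 = 16.70°;  2α = 33.40°
n_0 = (-0.9764, -0.2158)
n_1 = (-0.1521, -0.9884)
n_2 = (+0.7056, -0.7086)
n_3 = (+0.8583, +0.5131)
n_4 = (+0.3083, +0.9513)
n_5 = (-0.3396, +0.9406)
  (0,1): δ = 111.21°  ·
  (0,2): δ = 57.58°  ·
  (0,3): δ = 18.41°  ✓
  (0,4): δ = 59.58°  ·
  (0,5): δ = 97.40°  ·
  (1,2): δ = 126.38°  ·
  (1,3): δ = 50.38°  ·
  (1,4): δ = 9.21°  ✓
  (1,5): δ = 28.60°  ✓
  (2,3): δ = 104.01°  ·
  (2,4): δ = 62.83°  ·
  (2,5): δ = 25.02°  ✓
  (3,4): δ = 138.83°  ·
  (3,5): δ = 101.01°  ·
  (4,5): δ = 142.19°  ·
antipodal pairs: 4

count = 4; pairs: (0,3), (1,4), (1,5), (2,5)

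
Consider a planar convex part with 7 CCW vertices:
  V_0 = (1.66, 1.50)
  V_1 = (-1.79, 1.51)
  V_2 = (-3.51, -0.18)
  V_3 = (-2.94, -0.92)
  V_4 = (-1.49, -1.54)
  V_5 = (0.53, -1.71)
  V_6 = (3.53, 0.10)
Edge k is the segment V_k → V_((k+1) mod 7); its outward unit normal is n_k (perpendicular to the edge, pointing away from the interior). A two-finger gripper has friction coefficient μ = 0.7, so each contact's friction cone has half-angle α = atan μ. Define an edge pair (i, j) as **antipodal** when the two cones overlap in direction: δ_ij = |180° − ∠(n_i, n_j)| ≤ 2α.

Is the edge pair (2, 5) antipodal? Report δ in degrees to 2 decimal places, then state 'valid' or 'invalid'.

δ = 96.50°, invalid

α = atan 0.7 = 34.99°;  2α = 69.98°
edge 2: e_2 = (+0.57, -0.74);  n_2 = (-0.7922, -0.6102)
edge 5: e_5 = (+3.00, +1.81);  n_5 = (+0.5166, -0.8562)
∠(n_2, n_5) = 83.50°
δ = |180° − 83.50°| = 96.50°
96.50° > 2α = 69.98°  →  invalid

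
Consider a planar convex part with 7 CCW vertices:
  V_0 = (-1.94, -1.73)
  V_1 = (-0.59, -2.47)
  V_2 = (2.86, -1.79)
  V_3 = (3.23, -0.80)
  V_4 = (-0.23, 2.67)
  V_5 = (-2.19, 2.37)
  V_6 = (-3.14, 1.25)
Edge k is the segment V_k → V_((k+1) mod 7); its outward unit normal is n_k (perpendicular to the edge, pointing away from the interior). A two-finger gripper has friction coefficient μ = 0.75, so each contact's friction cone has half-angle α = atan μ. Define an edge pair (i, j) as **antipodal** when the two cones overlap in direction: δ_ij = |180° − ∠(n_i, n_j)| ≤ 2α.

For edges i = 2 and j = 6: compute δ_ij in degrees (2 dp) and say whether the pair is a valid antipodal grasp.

α = atan 0.75 = 36.87°;  2α = 73.74°
edge 2: e_2 = (+0.37, +0.99);  n_2 = (+0.9367, -0.3501)
edge 6: e_6 = (+1.20, -2.98);  n_6 = (-0.9276, -0.3735)
∠(n_2, n_6) = 137.57°
δ = |180° − 137.57°| = 42.43°
42.43° ≤ 2α = 73.74°  →  valid

δ = 42.43°, valid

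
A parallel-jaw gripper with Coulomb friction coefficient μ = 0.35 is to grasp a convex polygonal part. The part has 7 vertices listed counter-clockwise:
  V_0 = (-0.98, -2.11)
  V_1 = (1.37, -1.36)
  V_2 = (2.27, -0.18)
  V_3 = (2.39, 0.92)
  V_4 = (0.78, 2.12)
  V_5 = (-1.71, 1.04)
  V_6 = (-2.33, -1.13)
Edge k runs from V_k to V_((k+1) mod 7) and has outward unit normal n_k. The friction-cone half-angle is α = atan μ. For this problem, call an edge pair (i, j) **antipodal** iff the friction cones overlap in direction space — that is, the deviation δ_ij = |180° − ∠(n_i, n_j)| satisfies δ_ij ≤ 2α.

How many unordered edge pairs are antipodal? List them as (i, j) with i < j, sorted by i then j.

α = atan 0.35 = 19.29°;  2α = 38.58°
n_0 = (+0.3040, -0.9527)
n_1 = (+0.7951, -0.6064)
n_2 = (+0.9941, -0.1084)
n_3 = (+0.5976, +0.8018)
n_4 = (-0.3979, +0.9174)
n_5 = (-0.9615, +0.2747)
n_6 = (-0.5875, -0.8093)
  (0,1): δ = 145.03°  ·
  (0,2): δ = 113.93°  ·
  (0,3): δ = 54.40°  ·
  (0,4): δ = 5.75°  ✓
  (0,5): δ = 56.35°  ·
  (0,6): δ = 126.32°  ·
  (1,2): δ = 148.89°  ·
  (1,3): δ = 89.37°  ·
  (1,4): δ = 29.22°  ✓
  (1,5): δ = 21.39°  ✓
  (1,6): δ = 91.36°  ·
  (2,3): δ = 120.47°  ·
  (2,4): δ = 60.33°  ·
  (2,5): δ = 9.72°  ✓
  (2,6): δ = 60.25°  ·
  (3,4): δ = 119.85°  ·
  (3,5): δ = 69.25°  ·
  (3,6): δ = 0.72°  ✓
  (4,5): δ = 129.39°  ·
  (4,6): δ = 59.42°  ·
  (5,6): δ = 110.03°  ·
antipodal pairs: 5

count = 5; pairs: (0,4), (1,4), (1,5), (2,5), (3,6)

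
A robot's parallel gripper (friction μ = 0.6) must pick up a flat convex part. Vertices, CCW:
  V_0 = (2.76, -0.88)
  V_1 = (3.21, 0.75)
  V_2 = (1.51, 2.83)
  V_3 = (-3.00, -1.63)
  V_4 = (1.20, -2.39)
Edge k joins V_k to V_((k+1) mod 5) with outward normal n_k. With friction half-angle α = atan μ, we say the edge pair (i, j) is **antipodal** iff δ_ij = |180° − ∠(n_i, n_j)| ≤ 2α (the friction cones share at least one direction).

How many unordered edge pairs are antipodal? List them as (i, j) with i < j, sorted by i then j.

α = atan 0.6 = 30.96°;  2α = 61.93°
n_0 = (+0.9639, -0.2661)
n_1 = (+0.7743, +0.6328)
n_2 = (-0.7032, +0.7110)
n_3 = (-0.1781, -0.9840)
n_4 = (+0.6955, -0.7185)
  (0,1): δ = 125.31°  ·
  (0,2): δ = 29.89°  ✓
  (0,3): δ = 95.18°  ·
  (0,4): δ = 149.50°  ·
  (1,2): δ = 84.58°  ·
  (1,3): δ = 40.48°  ✓
  (1,4): δ = 94.81°  ·
  (2,3): δ = 54.94°  ✓
  (2,4): δ = 0.61°  ✓
  (3,4): δ = 125.68°  ·
antipodal pairs: 4

count = 4; pairs: (0,2), (1,3), (2,3), (2,4)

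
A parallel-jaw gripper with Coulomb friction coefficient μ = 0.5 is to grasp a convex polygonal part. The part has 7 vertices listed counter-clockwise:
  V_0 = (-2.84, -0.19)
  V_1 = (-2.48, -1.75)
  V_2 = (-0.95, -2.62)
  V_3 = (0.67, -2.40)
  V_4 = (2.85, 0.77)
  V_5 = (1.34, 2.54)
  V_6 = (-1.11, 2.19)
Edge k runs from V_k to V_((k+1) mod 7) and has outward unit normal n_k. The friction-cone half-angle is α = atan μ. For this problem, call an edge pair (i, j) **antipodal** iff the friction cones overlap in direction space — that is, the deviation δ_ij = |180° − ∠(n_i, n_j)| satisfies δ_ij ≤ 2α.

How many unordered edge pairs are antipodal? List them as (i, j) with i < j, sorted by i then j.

α = atan 0.5 = 26.57°;  2α = 53.13°
n_0 = (-0.9744, -0.2249)
n_1 = (-0.4943, -0.8693)
n_2 = (+0.1346, -0.9909)
n_3 = (+0.8240, -0.5666)
n_4 = (+0.7608, +0.6490)
n_5 = (-0.1414, +0.9899)
n_6 = (-0.8089, +0.5880)
  (0,1): δ = 132.62°  ·
  (0,2): δ = 95.26°  ·
  (0,3): δ = 47.51°  ✓
  (0,4): δ = 27.47°  ✓
  (0,5): δ = 85.14°  ·
  (0,6): δ = 130.99°  ·
  (1,2): δ = 142.64°  ·
  (1,3): δ = 94.89°  ·
  (1,4): δ = 19.91°  ✓
  (1,5): δ = 37.75°  ✓
  (1,6): δ = 83.61°  ·
  (2,3): δ = 132.25°  ·
  (2,4): δ = 57.27°  ·
  (2,5): δ = 0.40°  ✓
  (2,6): δ = 46.25°  ✓
  (3,4): δ = 105.02°  ·
  (3,5): δ = 47.35°  ✓
  (3,6): δ = 1.50°  ✓
  (4,5): δ = 122.34°  ·
  (4,6): δ = 76.48°  ·
  (5,6): δ = 134.14°  ·
antipodal pairs: 8

count = 8; pairs: (0,3), (0,4), (1,4), (1,5), (2,5), (2,6), (3,5), (3,6)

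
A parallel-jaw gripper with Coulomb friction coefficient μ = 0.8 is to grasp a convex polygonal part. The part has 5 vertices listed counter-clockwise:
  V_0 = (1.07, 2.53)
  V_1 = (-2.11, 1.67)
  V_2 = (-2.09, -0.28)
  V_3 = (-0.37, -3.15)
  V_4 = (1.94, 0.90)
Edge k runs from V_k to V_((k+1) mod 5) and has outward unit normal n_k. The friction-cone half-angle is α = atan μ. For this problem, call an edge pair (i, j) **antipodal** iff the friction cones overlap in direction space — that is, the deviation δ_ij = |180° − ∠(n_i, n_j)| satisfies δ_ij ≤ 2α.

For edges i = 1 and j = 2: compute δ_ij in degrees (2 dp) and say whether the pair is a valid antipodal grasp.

α = atan 0.8 = 38.66°;  2α = 77.32°
edge 1: e_1 = (+0.02, -1.95);  n_1 = (-0.9999, -0.0103)
edge 2: e_2 = (+1.72, -2.87);  n_2 = (-0.8578, -0.5141)
∠(n_1, n_2) = 30.35°
δ = |180° − 30.35°| = 149.65°
149.65° > 2α = 77.32°  →  invalid

δ = 149.65°, invalid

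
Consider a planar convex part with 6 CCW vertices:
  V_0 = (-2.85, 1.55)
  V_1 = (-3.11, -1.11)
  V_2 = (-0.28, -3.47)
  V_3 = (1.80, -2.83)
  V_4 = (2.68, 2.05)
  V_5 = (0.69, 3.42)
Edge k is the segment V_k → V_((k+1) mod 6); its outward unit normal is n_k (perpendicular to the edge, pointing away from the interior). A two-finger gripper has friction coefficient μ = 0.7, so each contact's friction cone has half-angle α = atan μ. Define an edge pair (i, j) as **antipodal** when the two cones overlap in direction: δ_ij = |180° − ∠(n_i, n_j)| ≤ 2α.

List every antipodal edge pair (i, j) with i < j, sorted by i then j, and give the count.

count = 9; pairs: (0,2), (0,3), (0,4), (1,3), (1,4), (1,5), (2,4), (2,5), (3,5)

α = atan 0.7 = 34.99°;  2α = 69.98°
n_0 = (-0.9953, +0.0973)
n_1 = (-0.6405, -0.7680)
n_2 = (+0.2941, -0.9558)
n_3 = (+0.9841, -0.1775)
n_4 = (+0.5671, +0.8237)
n_5 = (-0.4671, +0.8842)
  (0,1): δ = 124.24°  ·
  (0,2): δ = 67.31°  ✓
  (0,3): δ = 4.64°  ✓
  (0,4): δ = 61.04°  ✓
  (0,5): δ = 123.43°  ·
  (1,2): δ = 123.07°  ·
  (1,3): δ = 60.40°  ✓
  (1,4): δ = 5.28°  ✓
  (1,5): δ = 67.67°  ✓
  (2,3): δ = 117.32°  ·
  (2,4): δ = 51.65°  ✓
  (2,5): δ = 10.74°  ✓
  (3,4): δ = 114.32°  ·
  (3,5): δ = 51.93°  ✓
  (4,5): δ = 117.61°  ·
antipodal pairs: 9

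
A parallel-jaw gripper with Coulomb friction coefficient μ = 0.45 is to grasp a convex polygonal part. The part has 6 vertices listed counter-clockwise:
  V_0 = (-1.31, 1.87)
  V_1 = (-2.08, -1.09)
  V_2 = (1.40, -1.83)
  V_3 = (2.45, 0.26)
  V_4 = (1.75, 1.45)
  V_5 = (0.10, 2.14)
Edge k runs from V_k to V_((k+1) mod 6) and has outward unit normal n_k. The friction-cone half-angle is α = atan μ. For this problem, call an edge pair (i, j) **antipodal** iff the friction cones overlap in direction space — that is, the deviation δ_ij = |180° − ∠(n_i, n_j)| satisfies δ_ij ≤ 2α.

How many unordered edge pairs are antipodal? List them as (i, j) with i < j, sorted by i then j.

α = atan 0.45 = 24.23°;  2α = 48.46°
n_0 = (-0.9678, +0.2518)
n_1 = (-0.2080, -0.9781)
n_2 = (+0.8936, -0.4489)
n_3 = (+0.8619, +0.5070)
n_4 = (+0.3858, +0.9226)
n_5 = (-0.1881, +0.9822)
  (0,1): δ = 87.42°  ·
  (0,2): δ = 12.09°  ✓
  (0,3): δ = 45.05°  ✓
  (0,4): δ = 81.89°  ·
  (0,5): δ = 115.42°  ·
  (1,2): δ = 104.67°  ·
  (1,3): δ = 47.53°  ✓
  (1,4): δ = 10.69°  ✓
  (1,5): δ = 22.85°  ✓
  (2,3): δ = 122.86°  ·
  (2,4): δ = 86.02°  ·
  (2,5): δ = 52.49°  ·
  (3,4): δ = 143.16°  ·
  (3,5): δ = 109.63°  ·
  (4,5): δ = 146.47°  ·
antipodal pairs: 5

count = 5; pairs: (0,2), (0,3), (1,3), (1,4), (1,5)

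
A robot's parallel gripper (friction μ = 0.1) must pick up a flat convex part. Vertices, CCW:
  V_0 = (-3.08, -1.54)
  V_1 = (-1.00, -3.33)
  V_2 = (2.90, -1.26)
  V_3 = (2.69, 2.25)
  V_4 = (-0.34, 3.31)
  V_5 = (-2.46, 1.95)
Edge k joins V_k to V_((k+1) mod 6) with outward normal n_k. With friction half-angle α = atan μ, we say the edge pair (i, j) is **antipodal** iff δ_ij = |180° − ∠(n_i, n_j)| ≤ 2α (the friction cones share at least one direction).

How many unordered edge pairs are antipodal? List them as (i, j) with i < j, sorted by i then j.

count = 1; pairs: (1,4)

α = atan 0.1 = 5.71°;  2α = 11.42°
n_0 = (-0.6523, -0.7580)
n_1 = (+0.4688, -0.8833)
n_2 = (+0.9982, +0.0597)
n_3 = (+0.3302, +0.9439)
n_4 = (-0.5400, +0.8417)
n_5 = (-0.9846, +0.1749)
  (0,1): δ = 111.33°  ·
  (0,2): δ = 45.86°  ·
  (0,3): δ = 21.43°  ·
  (0,4): δ = 73.40°  ·
  (0,5): δ = 120.64°  ·
  (1,2): δ = 114.53°  ·
  (1,3): δ = 47.24°  ·
  (1,4): δ = 4.72°  ✓
  (1,5): δ = 51.97°  ·
  (2,3): δ = 112.71°  ·
  (2,4): δ = 60.74°  ·
  (2,5): δ = 13.50°  ·
  (3,4): δ = 128.04°  ·
  (3,5): δ = 80.79°  ·
  (4,5): δ = 132.75°  ·
antipodal pairs: 1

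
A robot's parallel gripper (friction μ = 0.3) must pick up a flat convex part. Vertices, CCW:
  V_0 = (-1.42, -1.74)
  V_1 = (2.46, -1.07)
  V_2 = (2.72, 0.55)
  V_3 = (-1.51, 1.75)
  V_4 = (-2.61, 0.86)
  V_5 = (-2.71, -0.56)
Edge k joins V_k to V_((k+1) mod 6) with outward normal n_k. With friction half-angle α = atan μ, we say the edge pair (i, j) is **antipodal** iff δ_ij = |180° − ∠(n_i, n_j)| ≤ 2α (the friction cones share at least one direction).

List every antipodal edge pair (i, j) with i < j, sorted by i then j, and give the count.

α = atan 0.3 = 16.70°;  2α = 33.40°
n_0 = (+0.1702, -0.9854)
n_1 = (+0.9874, -0.1585)
n_2 = (+0.2729, +0.9620)
n_3 = (-0.6290, +0.7774)
n_4 = (-0.9975, +0.0702)
n_5 = (-0.6749, -0.7379)
  (0,1): δ = 108.92°  ·
  (0,2): δ = 25.64°  ✓
  (0,3): δ = 29.18°  ✓
  (0,4): δ = 76.17°  ·
  (0,5): δ = 127.75°  ·
  (1,2): δ = 96.72°  ·
  (1,3): δ = 41.91°  ·
  (1,4): δ = 5.09°  ✓
  (1,5): δ = 56.67°  ·
  (2,3): δ = 125.19°  ·
  (2,4): δ = 78.19°  ·
  (2,5): δ = 26.61°  ✓
  (3,4): δ = 133.00°  ·
  (3,5): δ = 81.43°  ·
  (4,5): δ = 128.42°  ·
antipodal pairs: 4

count = 4; pairs: (0,2), (0,3), (1,4), (2,5)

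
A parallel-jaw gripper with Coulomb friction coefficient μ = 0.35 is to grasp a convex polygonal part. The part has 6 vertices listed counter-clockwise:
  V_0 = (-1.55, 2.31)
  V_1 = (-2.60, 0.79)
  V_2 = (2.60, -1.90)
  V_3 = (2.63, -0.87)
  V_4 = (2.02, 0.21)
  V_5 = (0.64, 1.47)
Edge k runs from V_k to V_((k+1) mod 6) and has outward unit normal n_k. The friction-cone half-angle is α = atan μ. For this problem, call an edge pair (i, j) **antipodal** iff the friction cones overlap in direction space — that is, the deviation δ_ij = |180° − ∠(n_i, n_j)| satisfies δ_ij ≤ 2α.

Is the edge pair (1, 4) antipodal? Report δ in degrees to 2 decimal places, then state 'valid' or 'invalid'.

α = atan 0.35 = 19.29°;  2α = 38.58°
edge 1: e_1 = (+5.20, -2.69);  n_1 = (-0.4595, -0.8882)
edge 4: e_4 = (-1.38, +1.26);  n_4 = (+0.6743, +0.7385)
∠(n_1, n_4) = 164.96°
δ = |180° − 164.96°| = 15.04°
15.04° ≤ 2α = 38.58°  →  valid

δ = 15.04°, valid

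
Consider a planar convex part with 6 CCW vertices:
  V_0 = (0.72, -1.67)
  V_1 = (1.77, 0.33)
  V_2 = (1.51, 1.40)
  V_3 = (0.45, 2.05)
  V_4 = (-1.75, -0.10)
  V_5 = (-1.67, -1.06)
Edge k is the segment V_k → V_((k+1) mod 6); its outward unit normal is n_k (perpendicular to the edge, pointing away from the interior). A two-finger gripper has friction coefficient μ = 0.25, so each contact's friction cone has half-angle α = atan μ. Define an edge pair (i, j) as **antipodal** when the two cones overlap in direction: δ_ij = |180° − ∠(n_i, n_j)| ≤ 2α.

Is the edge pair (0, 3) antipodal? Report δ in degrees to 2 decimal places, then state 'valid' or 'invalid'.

δ = 17.96°, valid

α = atan 0.25 = 14.04°;  2α = 28.07°
edge 0: e_0 = (+1.05, +2.00);  n_0 = (+0.8854, -0.4648)
edge 3: e_3 = (-2.20, -2.15);  n_3 = (-0.6989, +0.7152)
∠(n_0, n_3) = 162.04°
δ = |180° − 162.04°| = 17.96°
17.96° ≤ 2α = 28.07°  →  valid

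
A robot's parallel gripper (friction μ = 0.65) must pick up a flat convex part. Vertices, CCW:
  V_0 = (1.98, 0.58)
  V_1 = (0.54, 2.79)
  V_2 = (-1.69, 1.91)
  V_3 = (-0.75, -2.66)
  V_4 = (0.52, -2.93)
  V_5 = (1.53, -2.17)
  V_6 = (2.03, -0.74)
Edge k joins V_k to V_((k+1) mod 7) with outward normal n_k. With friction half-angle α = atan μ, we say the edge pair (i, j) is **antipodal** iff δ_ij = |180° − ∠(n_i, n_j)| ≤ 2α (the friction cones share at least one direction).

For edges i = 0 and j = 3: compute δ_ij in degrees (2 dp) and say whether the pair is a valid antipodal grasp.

δ = 44.91°, valid

α = atan 0.65 = 33.02°;  2α = 66.05°
edge 0: e_0 = (-1.44, +2.21);  n_0 = (+0.8378, +0.5459)
edge 3: e_3 = (+1.27, -0.27);  n_3 = (-0.2080, -0.9781)
∠(n_0, n_3) = 135.09°
δ = |180° − 135.09°| = 44.91°
44.91° ≤ 2α = 66.05°  →  valid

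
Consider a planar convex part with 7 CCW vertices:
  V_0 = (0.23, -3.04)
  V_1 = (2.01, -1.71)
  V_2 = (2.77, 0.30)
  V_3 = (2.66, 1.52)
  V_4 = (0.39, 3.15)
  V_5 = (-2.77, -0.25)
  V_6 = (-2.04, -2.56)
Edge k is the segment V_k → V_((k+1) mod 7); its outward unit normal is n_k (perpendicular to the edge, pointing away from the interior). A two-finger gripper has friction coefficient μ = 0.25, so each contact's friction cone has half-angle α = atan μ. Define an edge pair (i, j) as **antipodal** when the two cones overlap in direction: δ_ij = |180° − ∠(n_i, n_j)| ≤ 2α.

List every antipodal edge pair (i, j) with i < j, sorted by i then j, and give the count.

α = atan 0.25 = 14.04°;  2α = 28.07°
n_0 = (+0.5986, -0.8011)
n_1 = (+0.9354, -0.3537)
n_2 = (+0.9960, +0.0898)
n_3 = (+0.5833, +0.8123)
n_4 = (-0.7325, +0.6808)
n_5 = (-0.9535, -0.3013)
n_6 = (-0.2069, -0.9784)
  (0,1): δ = 147.48°  ·
  (0,2): δ = 121.61°  ·
  (0,3): δ = 72.45°  ·
  (0,4): δ = 10.33°  ✓
  (0,5): δ = 70.77°  ·
  (0,6): δ = 131.29°  ·
  (1,2): δ = 154.14°  ·
  (1,3): δ = 104.97°  ·
  (1,4): δ = 22.19°  ✓
  (1,5): δ = 38.25°  ·
  (1,6): δ = 98.77°  ·
  (2,3): δ = 130.83°  ·
  (2,4): δ = 48.06°  ·
  (2,5): δ = 12.39°  ✓
  (2,6): δ = 72.91°  ·
  (3,4): δ = 97.22°  ·
  (3,5): δ = 36.78°  ·
  (3,6): δ = 23.74°  ✓
  (4,5): δ = 119.56°  ·
  (4,6): δ = 59.03°  ·
  (5,6): δ = 119.48°  ·
antipodal pairs: 4

count = 4; pairs: (0,4), (1,4), (2,5), (3,6)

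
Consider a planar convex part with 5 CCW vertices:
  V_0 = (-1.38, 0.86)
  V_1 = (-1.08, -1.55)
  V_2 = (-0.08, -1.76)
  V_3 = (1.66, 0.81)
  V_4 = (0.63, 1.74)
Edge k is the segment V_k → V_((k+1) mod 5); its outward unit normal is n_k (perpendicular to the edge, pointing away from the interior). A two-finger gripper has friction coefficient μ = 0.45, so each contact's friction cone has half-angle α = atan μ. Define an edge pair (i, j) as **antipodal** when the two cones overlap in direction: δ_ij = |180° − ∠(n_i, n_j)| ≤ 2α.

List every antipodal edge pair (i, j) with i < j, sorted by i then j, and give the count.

count = 5; pairs: (0,2), (0,3), (1,3), (1,4), (2,4)

α = atan 0.45 = 24.23°;  2α = 48.46°
n_0 = (-0.9923, -0.1235)
n_1 = (-0.2055, -0.9787)
n_2 = (+0.8281, -0.5606)
n_3 = (+0.6702, +0.7422)
n_4 = (-0.4011, +0.9161)
  (0,1): δ = 108.96°  ·
  (0,2): δ = 41.20°  ✓
  (0,3): δ = 40.82°  ✓
  (0,4): δ = 106.55°  ·
  (1,2): δ = 112.24°  ·
  (1,3): δ = 30.22°  ✓
  (1,4): δ = 35.50°  ✓
  (2,3): δ = 97.98°  ·
  (2,4): δ = 32.26°  ✓
  (3,4): δ = 114.28°  ·
antipodal pairs: 5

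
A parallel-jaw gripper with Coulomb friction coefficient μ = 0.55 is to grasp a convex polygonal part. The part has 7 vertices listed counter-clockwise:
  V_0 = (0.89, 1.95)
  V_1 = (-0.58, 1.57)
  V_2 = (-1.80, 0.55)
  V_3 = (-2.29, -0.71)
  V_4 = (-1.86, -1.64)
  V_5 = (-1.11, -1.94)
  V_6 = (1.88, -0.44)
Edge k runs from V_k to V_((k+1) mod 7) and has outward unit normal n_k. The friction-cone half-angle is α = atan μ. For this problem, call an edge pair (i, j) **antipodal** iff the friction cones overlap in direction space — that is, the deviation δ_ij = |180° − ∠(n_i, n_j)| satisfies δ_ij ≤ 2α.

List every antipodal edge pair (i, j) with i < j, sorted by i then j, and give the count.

α = atan 0.55 = 28.81°;  2α = 57.62°
n_0 = (-0.2503, +0.9682)
n_1 = (-0.6414, +0.7672)
n_2 = (-0.9320, +0.3624)
n_3 = (-0.9077, -0.4197)
n_4 = (-0.3714, -0.9285)
n_5 = (+0.4484, -0.8938)
n_6 = (+0.9239, +0.3827)
  (0,1): δ = 154.60°  ·
  (0,2): δ = 125.74°  ·
  (0,3): δ = 79.68°  ·
  (0,4): δ = 36.30°  ✓
  (0,5): δ = 12.15°  ✓
  (0,6): δ = 98.01°  ·
  (1,2): δ = 151.15°  ·
  (1,3): δ = 105.08°  ·
  (1,4): δ = 61.70°  ·
  (1,5): δ = 13.26°  ✓
  (1,6): δ = 72.60°  ·
  (2,3): δ = 133.94°  ·
  (2,4): δ = 90.55°  ·
  (2,5): δ = 42.11°  ✓
  (2,6): δ = 43.75°  ✓
  (3,4): δ = 136.62°  ·
  (3,5): δ = 88.17°  ·
  (3,6): δ = 2.31°  ✓
  (4,5): δ = 131.56°  ·
  (4,6): δ = 45.70°  ✓
  (5,6): δ = 94.14°  ·
antipodal pairs: 7

count = 7; pairs: (0,4), (0,5), (1,5), (2,5), (2,6), (3,6), (4,6)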